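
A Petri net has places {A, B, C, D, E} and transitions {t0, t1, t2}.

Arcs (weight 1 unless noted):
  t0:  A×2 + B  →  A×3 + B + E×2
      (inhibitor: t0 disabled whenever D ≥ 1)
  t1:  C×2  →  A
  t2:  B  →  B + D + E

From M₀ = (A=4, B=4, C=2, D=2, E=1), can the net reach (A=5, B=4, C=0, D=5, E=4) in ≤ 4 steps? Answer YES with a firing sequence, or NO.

YES — reachable via ⟨t1, t2, t2, t2⟩ (4 firings)

step 1: fire t1:  (A=4, B=4, C=2, D=2, E=1) → (A=5, B=4, C=0, D=2, E=1)
step 2: fire t2:  (A=5, B=4, C=0, D=2, E=1) → (A=5, B=4, C=0, D=3, E=2)
step 3: fire t2:  (A=5, B=4, C=0, D=3, E=2) → (A=5, B=4, C=0, D=4, E=3)
step 4: fire t2:  (A=5, B=4, C=0, D=4, E=3) → (A=5, B=4, C=0, D=5, E=4)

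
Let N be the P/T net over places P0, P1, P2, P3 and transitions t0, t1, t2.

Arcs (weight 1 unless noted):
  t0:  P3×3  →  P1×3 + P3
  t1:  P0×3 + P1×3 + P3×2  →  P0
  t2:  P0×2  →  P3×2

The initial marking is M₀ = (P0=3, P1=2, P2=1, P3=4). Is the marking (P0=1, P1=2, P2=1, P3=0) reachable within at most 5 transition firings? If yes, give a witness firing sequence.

step 1: fire t0:  (P0=3, P1=2, P2=1, P3=4) → (P0=3, P1=5, P2=1, P3=2)
step 2: fire t1:  (P0=3, P1=5, P2=1, P3=2) → (P0=1, P1=2, P2=1, P3=0)

YES — reachable via ⟨t0, t1⟩ (2 firings)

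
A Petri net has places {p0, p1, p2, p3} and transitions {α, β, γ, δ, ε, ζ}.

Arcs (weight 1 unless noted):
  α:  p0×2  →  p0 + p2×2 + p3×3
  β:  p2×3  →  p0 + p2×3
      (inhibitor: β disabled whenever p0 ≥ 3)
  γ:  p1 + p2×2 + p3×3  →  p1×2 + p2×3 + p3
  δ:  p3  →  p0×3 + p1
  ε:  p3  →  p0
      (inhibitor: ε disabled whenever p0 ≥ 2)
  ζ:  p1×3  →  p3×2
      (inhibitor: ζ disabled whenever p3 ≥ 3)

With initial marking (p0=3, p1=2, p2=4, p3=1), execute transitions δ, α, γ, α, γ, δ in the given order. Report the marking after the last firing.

step 1: fire δ:  (p0=3, p1=2, p2=4, p3=1) → (p0=6, p1=3, p2=4, p3=0)
step 2: fire α:  (p0=6, p1=3, p2=4, p3=0) → (p0=5, p1=3, p2=6, p3=3)
step 3: fire γ:  (p0=5, p1=3, p2=6, p3=3) → (p0=5, p1=4, p2=7, p3=1)
step 4: fire α:  (p0=5, p1=4, p2=7, p3=1) → (p0=4, p1=4, p2=9, p3=4)
step 5: fire γ:  (p0=4, p1=4, p2=9, p3=4) → (p0=4, p1=5, p2=10, p3=2)
step 6: fire δ:  (p0=4, p1=5, p2=10, p3=2) → (p0=7, p1=6, p2=10, p3=1)

(p0=7, p1=6, p2=10, p3=1)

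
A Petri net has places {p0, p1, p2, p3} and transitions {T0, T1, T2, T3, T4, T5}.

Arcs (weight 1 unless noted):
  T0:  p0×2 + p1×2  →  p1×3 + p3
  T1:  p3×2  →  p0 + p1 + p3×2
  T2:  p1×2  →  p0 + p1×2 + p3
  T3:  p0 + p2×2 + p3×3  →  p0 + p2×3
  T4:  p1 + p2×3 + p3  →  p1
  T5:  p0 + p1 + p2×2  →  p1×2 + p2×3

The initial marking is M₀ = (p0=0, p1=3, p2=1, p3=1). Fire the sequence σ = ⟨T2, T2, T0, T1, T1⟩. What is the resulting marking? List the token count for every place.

step 1: fire T2:  (p0=0, p1=3, p2=1, p3=1) → (p0=1, p1=3, p2=1, p3=2)
step 2: fire T2:  (p0=1, p1=3, p2=1, p3=2) → (p0=2, p1=3, p2=1, p3=3)
step 3: fire T0:  (p0=2, p1=3, p2=1, p3=3) → (p0=0, p1=4, p2=1, p3=4)
step 4: fire T1:  (p0=0, p1=4, p2=1, p3=4) → (p0=1, p1=5, p2=1, p3=4)
step 5: fire T1:  (p0=1, p1=5, p2=1, p3=4) → (p0=2, p1=6, p2=1, p3=4)

(p0=2, p1=6, p2=1, p3=4)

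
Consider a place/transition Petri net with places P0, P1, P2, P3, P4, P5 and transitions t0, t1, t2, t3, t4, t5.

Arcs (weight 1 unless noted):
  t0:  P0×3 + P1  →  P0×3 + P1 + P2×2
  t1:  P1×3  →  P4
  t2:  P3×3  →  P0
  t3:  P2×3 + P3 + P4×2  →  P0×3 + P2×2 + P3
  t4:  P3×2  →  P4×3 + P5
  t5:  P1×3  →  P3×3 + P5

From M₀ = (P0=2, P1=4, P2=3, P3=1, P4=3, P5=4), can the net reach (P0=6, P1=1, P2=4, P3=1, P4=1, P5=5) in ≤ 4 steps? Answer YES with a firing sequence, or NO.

step 1: fire t3:  (P0=2, P1=4, P2=3, P3=1, P4=3, P5=4) → (P0=5, P1=4, P2=2, P3=1, P4=1, P5=4)
step 2: fire t0:  (P0=5, P1=4, P2=2, P3=1, P4=1, P5=4) → (P0=5, P1=4, P2=4, P3=1, P4=1, P5=4)
step 3: fire t5:  (P0=5, P1=4, P2=4, P3=1, P4=1, P5=4) → (P0=5, P1=1, P2=4, P3=4, P4=1, P5=5)
step 4: fire t2:  (P0=5, P1=1, P2=4, P3=4, P4=1, P5=5) → (P0=6, P1=1, P2=4, P3=1, P4=1, P5=5)

YES — reachable via ⟨t3, t0, t5, t2⟩ (4 firings)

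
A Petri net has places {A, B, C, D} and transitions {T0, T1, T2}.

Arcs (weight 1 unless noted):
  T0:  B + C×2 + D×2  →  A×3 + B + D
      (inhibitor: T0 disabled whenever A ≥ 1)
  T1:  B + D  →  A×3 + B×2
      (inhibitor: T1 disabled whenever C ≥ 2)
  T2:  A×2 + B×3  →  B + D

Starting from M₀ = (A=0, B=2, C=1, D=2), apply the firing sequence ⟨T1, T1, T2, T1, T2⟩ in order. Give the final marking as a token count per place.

step 1: fire T1:  (A=0, B=2, C=1, D=2) → (A=3, B=3, C=1, D=1)
step 2: fire T1:  (A=3, B=3, C=1, D=1) → (A=6, B=4, C=1, D=0)
step 3: fire T2:  (A=6, B=4, C=1, D=0) → (A=4, B=2, C=1, D=1)
step 4: fire T1:  (A=4, B=2, C=1, D=1) → (A=7, B=3, C=1, D=0)
step 5: fire T2:  (A=7, B=3, C=1, D=0) → (A=5, B=1, C=1, D=1)

(A=5, B=1, C=1, D=1)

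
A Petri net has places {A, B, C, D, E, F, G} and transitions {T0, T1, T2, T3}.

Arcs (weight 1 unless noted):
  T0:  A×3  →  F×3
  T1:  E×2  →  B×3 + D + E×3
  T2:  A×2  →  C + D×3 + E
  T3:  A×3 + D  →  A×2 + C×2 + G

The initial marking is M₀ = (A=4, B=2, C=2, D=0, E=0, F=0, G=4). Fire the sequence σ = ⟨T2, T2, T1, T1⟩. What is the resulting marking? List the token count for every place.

step 1: fire T2:  (A=4, B=2, C=2, D=0, E=0, F=0, G=4) → (A=2, B=2, C=3, D=3, E=1, F=0, G=4)
step 2: fire T2:  (A=2, B=2, C=3, D=3, E=1, F=0, G=4) → (A=0, B=2, C=4, D=6, E=2, F=0, G=4)
step 3: fire T1:  (A=0, B=2, C=4, D=6, E=2, F=0, G=4) → (A=0, B=5, C=4, D=7, E=3, F=0, G=4)
step 4: fire T1:  (A=0, B=5, C=4, D=7, E=3, F=0, G=4) → (A=0, B=8, C=4, D=8, E=4, F=0, G=4)

(A=0, B=8, C=4, D=8, E=4, F=0, G=4)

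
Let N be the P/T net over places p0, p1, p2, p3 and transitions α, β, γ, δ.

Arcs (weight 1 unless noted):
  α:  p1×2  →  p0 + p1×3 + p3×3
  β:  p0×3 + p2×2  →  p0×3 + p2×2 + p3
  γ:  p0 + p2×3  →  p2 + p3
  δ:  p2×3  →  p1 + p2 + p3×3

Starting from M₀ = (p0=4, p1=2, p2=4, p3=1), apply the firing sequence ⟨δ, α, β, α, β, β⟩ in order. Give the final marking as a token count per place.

(p0=6, p1=5, p2=2, p3=13)

step 1: fire δ:  (p0=4, p1=2, p2=4, p3=1) → (p0=4, p1=3, p2=2, p3=4)
step 2: fire α:  (p0=4, p1=3, p2=2, p3=4) → (p0=5, p1=4, p2=2, p3=7)
step 3: fire β:  (p0=5, p1=4, p2=2, p3=7) → (p0=5, p1=4, p2=2, p3=8)
step 4: fire α:  (p0=5, p1=4, p2=2, p3=8) → (p0=6, p1=5, p2=2, p3=11)
step 5: fire β:  (p0=6, p1=5, p2=2, p3=11) → (p0=6, p1=5, p2=2, p3=12)
step 6: fire β:  (p0=6, p1=5, p2=2, p3=12) → (p0=6, p1=5, p2=2, p3=13)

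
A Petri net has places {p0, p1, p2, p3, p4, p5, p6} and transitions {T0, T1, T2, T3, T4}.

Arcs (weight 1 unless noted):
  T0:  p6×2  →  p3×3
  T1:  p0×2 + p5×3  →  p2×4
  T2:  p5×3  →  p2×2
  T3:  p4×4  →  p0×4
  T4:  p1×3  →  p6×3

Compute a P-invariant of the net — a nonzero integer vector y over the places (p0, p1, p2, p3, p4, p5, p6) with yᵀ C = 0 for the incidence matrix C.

y = (p0:3, p1:0, p2:3, p3:0, p4:3, p5:2, p6:0)

Incidence matrix C (rows=places, cols=transitions):
       T0   T1   T2   T3   T4
   p0   0   -2    0    4    0
   p1   0    0    0    0   -3
   p2   0    4    2    0    0
   p3   3    0    0    0    0
   p4   0    0    0   -4    0
   p5   0   -3   -3    0    0
   p6  -2    0    0    0    3

Candidate y = [3, 0, 3, 0, 3, 2, 0]; check y·C column-wise:
  col T0: 3·0 + 3·0 + 0·3 + 3·0 + 2·0 + 0·-2 = 0
  col T1: 3·-2 + 3·4 + 3·0 + 2·-3 = 0
  col T2: 3·0 + 3·2 + 3·0 + 2·-3 = 0
  col T3: 3·4 + 3·0 + 3·-4 + 2·0 = 0
  col T4: 3·0 + 0·-3 + 3·0 + 3·0 + 2·0 + 0·3 = 0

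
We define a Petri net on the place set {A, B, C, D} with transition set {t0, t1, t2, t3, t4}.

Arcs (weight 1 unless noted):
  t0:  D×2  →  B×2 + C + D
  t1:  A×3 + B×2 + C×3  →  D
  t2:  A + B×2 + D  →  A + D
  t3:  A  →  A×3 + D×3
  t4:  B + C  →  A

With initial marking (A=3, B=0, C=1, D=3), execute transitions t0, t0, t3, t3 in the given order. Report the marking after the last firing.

step 1: fire t0:  (A=3, B=0, C=1, D=3) → (A=3, B=2, C=2, D=2)
step 2: fire t0:  (A=3, B=2, C=2, D=2) → (A=3, B=4, C=3, D=1)
step 3: fire t3:  (A=3, B=4, C=3, D=1) → (A=5, B=4, C=3, D=4)
step 4: fire t3:  (A=5, B=4, C=3, D=4) → (A=7, B=4, C=3, D=7)

(A=7, B=4, C=3, D=7)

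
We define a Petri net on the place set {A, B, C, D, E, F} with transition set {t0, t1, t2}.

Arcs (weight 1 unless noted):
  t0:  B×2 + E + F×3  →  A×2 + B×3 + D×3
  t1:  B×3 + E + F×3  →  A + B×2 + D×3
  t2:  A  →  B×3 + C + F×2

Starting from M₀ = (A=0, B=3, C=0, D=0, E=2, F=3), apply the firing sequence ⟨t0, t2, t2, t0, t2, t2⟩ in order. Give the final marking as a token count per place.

(A=0, B=17, C=4, D=6, E=0, F=5)

step 1: fire t0:  (A=0, B=3, C=0, D=0, E=2, F=3) → (A=2, B=4, C=0, D=3, E=1, F=0)
step 2: fire t2:  (A=2, B=4, C=0, D=3, E=1, F=0) → (A=1, B=7, C=1, D=3, E=1, F=2)
step 3: fire t2:  (A=1, B=7, C=1, D=3, E=1, F=2) → (A=0, B=10, C=2, D=3, E=1, F=4)
step 4: fire t0:  (A=0, B=10, C=2, D=3, E=1, F=4) → (A=2, B=11, C=2, D=6, E=0, F=1)
step 5: fire t2:  (A=2, B=11, C=2, D=6, E=0, F=1) → (A=1, B=14, C=3, D=6, E=0, F=3)
step 6: fire t2:  (A=1, B=14, C=3, D=6, E=0, F=3) → (A=0, B=17, C=4, D=6, E=0, F=5)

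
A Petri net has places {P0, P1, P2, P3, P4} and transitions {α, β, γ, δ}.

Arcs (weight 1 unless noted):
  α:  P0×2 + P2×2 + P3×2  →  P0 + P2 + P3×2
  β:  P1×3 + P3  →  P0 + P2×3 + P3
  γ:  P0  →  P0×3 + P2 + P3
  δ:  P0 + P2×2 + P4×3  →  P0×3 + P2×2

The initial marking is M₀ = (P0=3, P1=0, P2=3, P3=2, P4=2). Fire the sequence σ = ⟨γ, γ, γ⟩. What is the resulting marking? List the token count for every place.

(P0=9, P1=0, P2=6, P3=5, P4=2)

step 1: fire γ:  (P0=3, P1=0, P2=3, P3=2, P4=2) → (P0=5, P1=0, P2=4, P3=3, P4=2)
step 2: fire γ:  (P0=5, P1=0, P2=4, P3=3, P4=2) → (P0=7, P1=0, P2=5, P3=4, P4=2)
step 3: fire γ:  (P0=7, P1=0, P2=5, P3=4, P4=2) → (P0=9, P1=0, P2=6, P3=5, P4=2)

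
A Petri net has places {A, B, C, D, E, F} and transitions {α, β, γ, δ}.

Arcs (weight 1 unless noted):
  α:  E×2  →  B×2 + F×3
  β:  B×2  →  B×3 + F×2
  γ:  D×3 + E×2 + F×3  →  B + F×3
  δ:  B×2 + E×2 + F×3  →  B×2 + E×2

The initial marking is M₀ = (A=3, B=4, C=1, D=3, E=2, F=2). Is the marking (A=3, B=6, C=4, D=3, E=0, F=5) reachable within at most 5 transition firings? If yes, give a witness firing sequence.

NO — not reachable within 5 firings

depth 0: 1 marking
depth 1: 3 markings reached so far
depth 2: 7 markings reached so far
depth 3: 12 markings reached so far
depth 4: 19 markings reached so far
depth 5: 27 markings reached so far
target is not among the 27 markings reachable within 5 steps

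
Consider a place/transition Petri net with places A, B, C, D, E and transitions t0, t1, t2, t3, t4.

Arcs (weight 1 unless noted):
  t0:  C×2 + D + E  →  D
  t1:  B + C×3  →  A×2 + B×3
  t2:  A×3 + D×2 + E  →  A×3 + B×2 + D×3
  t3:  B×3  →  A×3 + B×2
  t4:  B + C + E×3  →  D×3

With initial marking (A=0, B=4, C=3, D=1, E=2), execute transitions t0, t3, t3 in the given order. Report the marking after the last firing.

step 1: fire t0:  (A=0, B=4, C=3, D=1, E=2) → (A=0, B=4, C=1, D=1, E=1)
step 2: fire t3:  (A=0, B=4, C=1, D=1, E=1) → (A=3, B=3, C=1, D=1, E=1)
step 3: fire t3:  (A=3, B=3, C=1, D=1, E=1) → (A=6, B=2, C=1, D=1, E=1)

(A=6, B=2, C=1, D=1, E=1)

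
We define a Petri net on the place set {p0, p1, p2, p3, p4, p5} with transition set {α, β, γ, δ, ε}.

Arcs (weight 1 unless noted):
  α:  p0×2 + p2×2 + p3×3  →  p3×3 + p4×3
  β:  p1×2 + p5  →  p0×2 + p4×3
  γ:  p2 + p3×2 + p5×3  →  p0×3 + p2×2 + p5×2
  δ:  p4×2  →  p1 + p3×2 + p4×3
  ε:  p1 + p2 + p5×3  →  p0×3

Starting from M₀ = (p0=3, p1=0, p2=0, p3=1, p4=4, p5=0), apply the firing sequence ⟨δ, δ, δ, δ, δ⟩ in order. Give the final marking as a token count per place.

step 1: fire δ:  (p0=3, p1=0, p2=0, p3=1, p4=4, p5=0) → (p0=3, p1=1, p2=0, p3=3, p4=5, p5=0)
step 2: fire δ:  (p0=3, p1=1, p2=0, p3=3, p4=5, p5=0) → (p0=3, p1=2, p2=0, p3=5, p4=6, p5=0)
step 3: fire δ:  (p0=3, p1=2, p2=0, p3=5, p4=6, p5=0) → (p0=3, p1=3, p2=0, p3=7, p4=7, p5=0)
step 4: fire δ:  (p0=3, p1=3, p2=0, p3=7, p4=7, p5=0) → (p0=3, p1=4, p2=0, p3=9, p4=8, p5=0)
step 5: fire δ:  (p0=3, p1=4, p2=0, p3=9, p4=8, p5=0) → (p0=3, p1=5, p2=0, p3=11, p4=9, p5=0)

(p0=3, p1=5, p2=0, p3=11, p4=9, p5=0)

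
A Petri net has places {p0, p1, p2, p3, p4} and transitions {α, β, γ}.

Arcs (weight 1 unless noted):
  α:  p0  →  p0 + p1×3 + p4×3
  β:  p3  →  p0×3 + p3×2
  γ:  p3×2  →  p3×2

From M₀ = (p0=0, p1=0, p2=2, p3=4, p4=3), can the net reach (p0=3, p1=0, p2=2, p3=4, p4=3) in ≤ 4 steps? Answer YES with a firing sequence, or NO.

depth 0: 1 marking
depth 1: 2 markings reached so far
depth 2: 4 markings reached so far
depth 3: 7 markings reached so far
depth 4: 11 markings reached so far
target is not among the 11 markings reachable within 4 steps

NO — not reachable within 4 firings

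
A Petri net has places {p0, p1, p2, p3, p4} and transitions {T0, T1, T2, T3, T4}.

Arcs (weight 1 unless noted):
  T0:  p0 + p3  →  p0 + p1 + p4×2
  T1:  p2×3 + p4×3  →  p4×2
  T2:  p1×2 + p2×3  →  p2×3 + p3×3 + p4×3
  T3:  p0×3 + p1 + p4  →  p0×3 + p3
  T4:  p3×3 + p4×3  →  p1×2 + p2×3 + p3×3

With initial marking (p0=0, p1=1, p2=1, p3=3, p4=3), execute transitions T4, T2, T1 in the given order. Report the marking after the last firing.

step 1: fire T4:  (p0=0, p1=1, p2=1, p3=3, p4=3) → (p0=0, p1=3, p2=4, p3=3, p4=0)
step 2: fire T2:  (p0=0, p1=3, p2=4, p3=3, p4=0) → (p0=0, p1=1, p2=4, p3=6, p4=3)
step 3: fire T1:  (p0=0, p1=1, p2=4, p3=6, p4=3) → (p0=0, p1=1, p2=1, p3=6, p4=2)

(p0=0, p1=1, p2=1, p3=6, p4=2)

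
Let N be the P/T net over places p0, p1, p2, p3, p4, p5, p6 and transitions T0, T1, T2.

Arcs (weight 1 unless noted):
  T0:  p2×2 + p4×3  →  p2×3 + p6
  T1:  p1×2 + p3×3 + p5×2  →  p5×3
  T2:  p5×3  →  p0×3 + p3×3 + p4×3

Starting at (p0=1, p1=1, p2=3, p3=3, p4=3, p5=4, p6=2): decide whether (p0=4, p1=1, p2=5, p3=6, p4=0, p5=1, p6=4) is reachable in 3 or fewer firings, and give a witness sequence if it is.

step 1: fire T0:  (p0=1, p1=1, p2=3, p3=3, p4=3, p5=4, p6=2) → (p0=1, p1=1, p2=4, p3=3, p4=0, p5=4, p6=3)
step 2: fire T2:  (p0=1, p1=1, p2=4, p3=3, p4=0, p5=4, p6=3) → (p0=4, p1=1, p2=4, p3=6, p4=3, p5=1, p6=3)
step 3: fire T0:  (p0=4, p1=1, p2=4, p3=6, p4=3, p5=1, p6=3) → (p0=4, p1=1, p2=5, p3=6, p4=0, p5=1, p6=4)

YES — reachable via ⟨T0, T2, T0⟩ (3 firings)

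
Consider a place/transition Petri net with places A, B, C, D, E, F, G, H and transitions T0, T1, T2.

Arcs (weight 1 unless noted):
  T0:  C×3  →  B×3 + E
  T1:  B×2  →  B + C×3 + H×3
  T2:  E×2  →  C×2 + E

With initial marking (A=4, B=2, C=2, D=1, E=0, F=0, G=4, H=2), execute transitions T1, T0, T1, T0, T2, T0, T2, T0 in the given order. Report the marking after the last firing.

step 1: fire T1:  (A=4, B=2, C=2, D=1, E=0, F=0, G=4, H=2) → (A=4, B=1, C=5, D=1, E=0, F=0, G=4, H=5)
step 2: fire T0:  (A=4, B=1, C=5, D=1, E=0, F=0, G=4, H=5) → (A=4, B=4, C=2, D=1, E=1, F=0, G=4, H=5)
step 3: fire T1:  (A=4, B=4, C=2, D=1, E=1, F=0, G=4, H=5) → (A=4, B=3, C=5, D=1, E=1, F=0, G=4, H=8)
step 4: fire T0:  (A=4, B=3, C=5, D=1, E=1, F=0, G=4, H=8) → (A=4, B=6, C=2, D=1, E=2, F=0, G=4, H=8)
step 5: fire T2:  (A=4, B=6, C=2, D=1, E=2, F=0, G=4, H=8) → (A=4, B=6, C=4, D=1, E=1, F=0, G=4, H=8)
step 6: fire T0:  (A=4, B=6, C=4, D=1, E=1, F=0, G=4, H=8) → (A=4, B=9, C=1, D=1, E=2, F=0, G=4, H=8)
step 7: fire T2:  (A=4, B=9, C=1, D=1, E=2, F=0, G=4, H=8) → (A=4, B=9, C=3, D=1, E=1, F=0, G=4, H=8)
step 8: fire T0:  (A=4, B=9, C=3, D=1, E=1, F=0, G=4, H=8) → (A=4, B=12, C=0, D=1, E=2, F=0, G=4, H=8)

(A=4, B=12, C=0, D=1, E=2, F=0, G=4, H=8)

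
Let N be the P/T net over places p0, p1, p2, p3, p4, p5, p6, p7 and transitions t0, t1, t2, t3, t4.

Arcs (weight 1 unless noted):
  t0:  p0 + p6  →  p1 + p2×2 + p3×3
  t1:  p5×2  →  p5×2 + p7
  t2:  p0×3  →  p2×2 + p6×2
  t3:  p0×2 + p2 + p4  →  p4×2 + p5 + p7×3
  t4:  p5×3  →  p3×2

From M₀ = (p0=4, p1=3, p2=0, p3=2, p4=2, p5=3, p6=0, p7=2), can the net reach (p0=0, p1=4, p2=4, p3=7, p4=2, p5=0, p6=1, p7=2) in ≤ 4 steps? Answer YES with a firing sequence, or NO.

step 1: fire t2:  (p0=4, p1=3, p2=0, p3=2, p4=2, p5=3, p6=0, p7=2) → (p0=1, p1=3, p2=2, p3=2, p4=2, p5=3, p6=2, p7=2)
step 2: fire t0:  (p0=1, p1=3, p2=2, p3=2, p4=2, p5=3, p6=2, p7=2) → (p0=0, p1=4, p2=4, p3=5, p4=2, p5=3, p6=1, p7=2)
step 3: fire t4:  (p0=0, p1=4, p2=4, p3=5, p4=2, p5=3, p6=1, p7=2) → (p0=0, p1=4, p2=4, p3=7, p4=2, p5=0, p6=1, p7=2)

YES — reachable via ⟨t2, t0, t4⟩ (3 firings)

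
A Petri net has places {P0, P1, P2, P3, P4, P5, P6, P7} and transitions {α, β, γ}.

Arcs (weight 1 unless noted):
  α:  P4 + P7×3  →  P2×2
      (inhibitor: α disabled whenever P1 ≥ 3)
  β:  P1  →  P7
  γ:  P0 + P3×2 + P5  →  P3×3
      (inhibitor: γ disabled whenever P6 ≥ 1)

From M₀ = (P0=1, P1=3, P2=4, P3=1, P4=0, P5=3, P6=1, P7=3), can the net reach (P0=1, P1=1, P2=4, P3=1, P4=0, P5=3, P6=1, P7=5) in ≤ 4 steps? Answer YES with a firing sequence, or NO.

YES — reachable via ⟨β, β⟩ (2 firings)

step 1: fire β:  (P0=1, P1=3, P2=4, P3=1, P4=0, P5=3, P6=1, P7=3) → (P0=1, P1=2, P2=4, P3=1, P4=0, P5=3, P6=1, P7=4)
step 2: fire β:  (P0=1, P1=2, P2=4, P3=1, P4=0, P5=3, P6=1, P7=4) → (P0=1, P1=1, P2=4, P3=1, P4=0, P5=3, P6=1, P7=5)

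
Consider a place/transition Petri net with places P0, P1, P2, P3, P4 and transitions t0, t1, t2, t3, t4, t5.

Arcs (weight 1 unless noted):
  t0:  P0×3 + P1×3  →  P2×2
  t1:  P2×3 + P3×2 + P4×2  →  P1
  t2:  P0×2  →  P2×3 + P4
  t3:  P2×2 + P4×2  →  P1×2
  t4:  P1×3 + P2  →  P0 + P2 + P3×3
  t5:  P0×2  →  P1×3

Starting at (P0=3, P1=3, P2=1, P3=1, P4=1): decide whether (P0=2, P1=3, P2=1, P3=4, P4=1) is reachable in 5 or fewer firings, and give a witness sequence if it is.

step 1: fire t4:  (P0=3, P1=3, P2=1, P3=1, P4=1) → (P0=4, P1=0, P2=1, P3=4, P4=1)
step 2: fire t5:  (P0=4, P1=0, P2=1, P3=4, P4=1) → (P0=2, P1=3, P2=1, P3=4, P4=1)

YES — reachable via ⟨t4, t5⟩ (2 firings)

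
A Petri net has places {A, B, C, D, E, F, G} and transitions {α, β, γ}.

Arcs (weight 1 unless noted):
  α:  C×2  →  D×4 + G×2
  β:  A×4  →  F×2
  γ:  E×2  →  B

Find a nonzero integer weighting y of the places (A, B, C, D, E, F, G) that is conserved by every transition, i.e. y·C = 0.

y = (A:0, B:0, C:2, D:1, E:0, F:0, G:0)

Incidence matrix C (rows=places, cols=transitions):
        α    β    γ
    A   0   -4    0
    B   0    0    1
    C  -2    0    0
    D   4    0    0
    E   0    0   -2
    F   0    2    0
    G   2    0    0

Candidate y = [0, 0, 2, 1, 0, 0, 0]; check y·C column-wise:
  col α: 2·-2 + 1·4 + 0·2 = 0
  col β: 0·-4 + 2·0 + 1·0 + 0·2 = 0
  col γ: 0·1 + 2·0 + 1·0 + 0·-2 = 0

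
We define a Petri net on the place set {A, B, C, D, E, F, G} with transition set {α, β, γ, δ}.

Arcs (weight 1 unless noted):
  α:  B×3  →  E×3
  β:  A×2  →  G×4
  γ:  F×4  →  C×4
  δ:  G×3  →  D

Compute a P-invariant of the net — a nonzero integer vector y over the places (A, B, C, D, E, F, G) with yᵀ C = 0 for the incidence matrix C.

Incidence matrix C (rows=places, cols=transitions):
        α    β    γ    δ
    A   0   -2    0    0
    B  -3    0    0    0
    C   0    0    4    0
    D   0    0    0    1
    E   3    0    0    0
    F   0    0   -4    0
    G   0    4    0   -3

Candidate y = [0, 1, 0, 0, 1, 0, 0]; check y·C column-wise:
  col α: 1·-3 + 1·3 = 0
  col β: 0·-2 + 1·0 + 1·0 + 0·4 = 0
  col γ: 1·0 + 0·4 + 1·0 + 0·-4 = 0
  col δ: 1·0 + 0·1 + 1·0 + 0·-3 = 0

y = (A:0, B:1, C:0, D:0, E:1, F:0, G:0)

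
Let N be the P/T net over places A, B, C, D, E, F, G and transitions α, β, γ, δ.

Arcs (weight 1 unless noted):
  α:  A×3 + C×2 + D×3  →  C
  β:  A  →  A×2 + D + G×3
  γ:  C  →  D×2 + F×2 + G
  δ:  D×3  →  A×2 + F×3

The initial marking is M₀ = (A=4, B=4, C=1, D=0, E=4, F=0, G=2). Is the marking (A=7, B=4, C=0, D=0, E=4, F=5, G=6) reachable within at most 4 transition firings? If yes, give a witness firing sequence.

YES — reachable via ⟨β, γ, δ⟩ (3 firings)

step 1: fire β:  (A=4, B=4, C=1, D=0, E=4, F=0, G=2) → (A=5, B=4, C=1, D=1, E=4, F=0, G=5)
step 2: fire γ:  (A=5, B=4, C=1, D=1, E=4, F=0, G=5) → (A=5, B=4, C=0, D=3, E=4, F=2, G=6)
step 3: fire δ:  (A=5, B=4, C=0, D=3, E=4, F=2, G=6) → (A=7, B=4, C=0, D=0, E=4, F=5, G=6)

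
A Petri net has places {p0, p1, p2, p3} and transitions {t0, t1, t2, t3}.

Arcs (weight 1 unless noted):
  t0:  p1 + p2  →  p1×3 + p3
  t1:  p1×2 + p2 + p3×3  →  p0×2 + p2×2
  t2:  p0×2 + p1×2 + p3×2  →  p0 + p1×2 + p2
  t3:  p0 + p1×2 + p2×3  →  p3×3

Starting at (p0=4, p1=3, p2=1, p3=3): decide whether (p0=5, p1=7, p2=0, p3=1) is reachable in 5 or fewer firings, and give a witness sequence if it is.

step 1: fire t1:  (p0=4, p1=3, p2=1, p3=3) → (p0=6, p1=1, p2=2, p3=0)
step 2: fire t0:  (p0=6, p1=1, p2=2, p3=0) → (p0=6, p1=3, p2=1, p3=1)
step 3: fire t0:  (p0=6, p1=3, p2=1, p3=1) → (p0=6, p1=5, p2=0, p3=2)
step 4: fire t2:  (p0=6, p1=5, p2=0, p3=2) → (p0=5, p1=5, p2=1, p3=0)
step 5: fire t0:  (p0=5, p1=5, p2=1, p3=0) → (p0=5, p1=7, p2=0, p3=1)

YES — reachable via ⟨t1, t0, t0, t2, t0⟩ (5 firings)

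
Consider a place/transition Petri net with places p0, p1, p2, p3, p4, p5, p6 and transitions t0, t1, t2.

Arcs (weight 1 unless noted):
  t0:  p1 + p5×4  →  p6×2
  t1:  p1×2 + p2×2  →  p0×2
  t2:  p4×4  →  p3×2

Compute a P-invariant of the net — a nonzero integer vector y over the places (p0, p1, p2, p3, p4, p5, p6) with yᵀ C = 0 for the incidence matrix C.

y = (p0:1, p1:0, p2:1, p3:0, p4:0, p5:0, p6:0)

Incidence matrix C (rows=places, cols=transitions):
       t0   t1   t2
   p0   0    2    0
   p1  -1   -2    0
   p2   0   -2    0
   p3   0    0    2
   p4   0    0   -4
   p5  -4    0    0
   p6   2    0    0

Candidate y = [1, 0, 1, 0, 0, 0, 0]; check y·C column-wise:
  col t0: 1·0 + 0·-1 + 1·0 + 0·-4 + 0·2 = 0
  col t1: 1·2 + 0·-2 + 1·-2 = 0
  col t2: 1·0 + 1·0 + 0·2 + 0·-4 = 0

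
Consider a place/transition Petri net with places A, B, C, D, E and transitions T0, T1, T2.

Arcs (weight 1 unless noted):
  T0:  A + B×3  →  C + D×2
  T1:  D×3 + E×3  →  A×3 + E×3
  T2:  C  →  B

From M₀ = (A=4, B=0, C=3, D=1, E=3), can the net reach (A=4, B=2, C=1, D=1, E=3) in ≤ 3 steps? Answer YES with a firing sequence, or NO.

step 1: fire T2:  (A=4, B=0, C=3, D=1, E=3) → (A=4, B=1, C=2, D=1, E=3)
step 2: fire T2:  (A=4, B=1, C=2, D=1, E=3) → (A=4, B=2, C=1, D=1, E=3)

YES — reachable via ⟨T2, T2⟩ (2 firings)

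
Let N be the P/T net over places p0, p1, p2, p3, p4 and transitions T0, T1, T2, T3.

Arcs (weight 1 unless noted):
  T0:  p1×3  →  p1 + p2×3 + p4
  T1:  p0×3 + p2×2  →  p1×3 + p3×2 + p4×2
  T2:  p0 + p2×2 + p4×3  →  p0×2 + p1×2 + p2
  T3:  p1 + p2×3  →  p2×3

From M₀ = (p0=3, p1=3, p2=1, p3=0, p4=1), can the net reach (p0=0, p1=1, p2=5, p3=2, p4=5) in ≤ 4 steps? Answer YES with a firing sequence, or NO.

step 1: fire T0:  (p0=3, p1=3, p2=1, p3=0, p4=1) → (p0=3, p1=1, p2=4, p3=0, p4=2)
step 2: fire T1:  (p0=3, p1=1, p2=4, p3=0, p4=2) → (p0=0, p1=4, p2=2, p3=2, p4=4)
step 3: fire T0:  (p0=0, p1=4, p2=2, p3=2, p4=4) → (p0=0, p1=2, p2=5, p3=2, p4=5)
step 4: fire T3:  (p0=0, p1=2, p2=5, p3=2, p4=5) → (p0=0, p1=1, p2=5, p3=2, p4=5)

YES — reachable via ⟨T0, T1, T0, T3⟩ (4 firings)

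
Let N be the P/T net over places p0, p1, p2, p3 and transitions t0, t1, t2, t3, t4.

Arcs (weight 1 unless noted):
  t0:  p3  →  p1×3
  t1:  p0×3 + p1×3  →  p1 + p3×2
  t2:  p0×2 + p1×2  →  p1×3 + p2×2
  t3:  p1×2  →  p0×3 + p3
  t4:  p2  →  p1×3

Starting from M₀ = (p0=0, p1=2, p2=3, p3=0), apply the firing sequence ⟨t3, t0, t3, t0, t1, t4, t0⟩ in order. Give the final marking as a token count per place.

step 1: fire t3:  (p0=0, p1=2, p2=3, p3=0) → (p0=3, p1=0, p2=3, p3=1)
step 2: fire t0:  (p0=3, p1=0, p2=3, p3=1) → (p0=3, p1=3, p2=3, p3=0)
step 3: fire t3:  (p0=3, p1=3, p2=3, p3=0) → (p0=6, p1=1, p2=3, p3=1)
step 4: fire t0:  (p0=6, p1=1, p2=3, p3=1) → (p0=6, p1=4, p2=3, p3=0)
step 5: fire t1:  (p0=6, p1=4, p2=3, p3=0) → (p0=3, p1=2, p2=3, p3=2)
step 6: fire t4:  (p0=3, p1=2, p2=3, p3=2) → (p0=3, p1=5, p2=2, p3=2)
step 7: fire t0:  (p0=3, p1=5, p2=2, p3=2) → (p0=3, p1=8, p2=2, p3=1)

(p0=3, p1=8, p2=2, p3=1)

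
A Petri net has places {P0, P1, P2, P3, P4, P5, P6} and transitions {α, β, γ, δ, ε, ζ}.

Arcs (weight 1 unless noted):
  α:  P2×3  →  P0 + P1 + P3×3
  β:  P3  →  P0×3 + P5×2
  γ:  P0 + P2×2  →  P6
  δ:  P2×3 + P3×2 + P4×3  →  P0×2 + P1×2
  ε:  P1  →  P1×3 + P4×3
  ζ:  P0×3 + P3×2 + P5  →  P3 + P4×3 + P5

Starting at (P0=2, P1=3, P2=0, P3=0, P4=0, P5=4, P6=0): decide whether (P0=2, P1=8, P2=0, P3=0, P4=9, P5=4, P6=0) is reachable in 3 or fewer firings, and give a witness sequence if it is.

depth 0: 1 marking
depth 1: 2 markings reached so far
depth 2: 3 markings reached so far
depth 3: 4 markings reached so far
target is not among the 4 markings reachable within 3 steps

NO — not reachable within 3 firings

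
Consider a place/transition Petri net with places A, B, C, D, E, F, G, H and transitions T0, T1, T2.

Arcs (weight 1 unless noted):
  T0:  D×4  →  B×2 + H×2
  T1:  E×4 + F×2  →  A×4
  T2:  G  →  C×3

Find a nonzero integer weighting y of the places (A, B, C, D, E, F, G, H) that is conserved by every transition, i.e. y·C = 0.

y = (A:0, B:2, C:0, D:1, E:0, F:0, G:0, H:0)

Incidence matrix C (rows=places, cols=transitions):
       T0   T1   T2
    A   0    4    0
    B   2    0    0
    C   0    0    3
    D  -4    0    0
    E   0   -4    0
    F   0   -2    0
    G   0    0   -1
    H   2    0    0

Candidate y = [0, 2, 0, 1, 0, 0, 0, 0]; check y·C column-wise:
  col T0: 2·2 + 1·-4 + 0·2 = 0
  col T1: 0·4 + 2·0 + 1·0 + 0·-4 + 0·-2 = 0
  col T2: 2·0 + 0·3 + 1·0 + 0·-1 = 0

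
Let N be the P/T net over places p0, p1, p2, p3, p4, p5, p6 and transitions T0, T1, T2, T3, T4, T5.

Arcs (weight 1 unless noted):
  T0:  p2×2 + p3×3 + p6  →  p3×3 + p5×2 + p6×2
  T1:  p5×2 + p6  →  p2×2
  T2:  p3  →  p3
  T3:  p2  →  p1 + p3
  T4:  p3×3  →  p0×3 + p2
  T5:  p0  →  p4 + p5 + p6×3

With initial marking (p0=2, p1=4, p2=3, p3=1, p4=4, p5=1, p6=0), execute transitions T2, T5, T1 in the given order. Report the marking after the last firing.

(p0=1, p1=4, p2=5, p3=1, p4=5, p5=0, p6=2)

step 1: fire T2:  (p0=2, p1=4, p2=3, p3=1, p4=4, p5=1, p6=0) → (p0=2, p1=4, p2=3, p3=1, p4=4, p5=1, p6=0)
step 2: fire T5:  (p0=2, p1=4, p2=3, p3=1, p4=4, p5=1, p6=0) → (p0=1, p1=4, p2=3, p3=1, p4=5, p5=2, p6=3)
step 3: fire T1:  (p0=1, p1=4, p2=3, p3=1, p4=5, p5=2, p6=3) → (p0=1, p1=4, p2=5, p3=1, p4=5, p5=0, p6=2)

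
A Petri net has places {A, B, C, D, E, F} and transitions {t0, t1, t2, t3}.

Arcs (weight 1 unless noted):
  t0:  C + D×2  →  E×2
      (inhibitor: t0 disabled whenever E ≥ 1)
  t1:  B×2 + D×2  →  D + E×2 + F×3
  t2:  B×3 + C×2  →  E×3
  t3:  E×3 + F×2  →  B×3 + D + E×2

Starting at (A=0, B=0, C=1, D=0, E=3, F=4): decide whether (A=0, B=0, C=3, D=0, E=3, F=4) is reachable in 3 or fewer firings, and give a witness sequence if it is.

NO — not reachable within 3 firings

depth 0: 1 marking
depth 1: 2 markings reached so far
depth 2: 2 markings reached so far
(frontier empty at depth 2; search complete)
target is not among the 2 markings reachable within 3 steps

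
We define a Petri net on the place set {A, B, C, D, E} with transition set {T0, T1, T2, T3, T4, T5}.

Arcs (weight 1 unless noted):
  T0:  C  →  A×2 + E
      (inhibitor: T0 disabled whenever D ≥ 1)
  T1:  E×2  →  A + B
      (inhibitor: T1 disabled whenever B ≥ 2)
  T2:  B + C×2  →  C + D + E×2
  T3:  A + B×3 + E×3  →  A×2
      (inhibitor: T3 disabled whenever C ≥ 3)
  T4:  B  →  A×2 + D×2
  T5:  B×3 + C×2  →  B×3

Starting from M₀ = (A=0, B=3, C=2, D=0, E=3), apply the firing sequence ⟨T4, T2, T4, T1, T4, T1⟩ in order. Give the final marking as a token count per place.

(A=8, B=1, C=1, D=7, E=1)

step 1: fire T4:  (A=0, B=3, C=2, D=0, E=3) → (A=2, B=2, C=2, D=2, E=3)
step 2: fire T2:  (A=2, B=2, C=2, D=2, E=3) → (A=2, B=1, C=1, D=3, E=5)
step 3: fire T4:  (A=2, B=1, C=1, D=3, E=5) → (A=4, B=0, C=1, D=5, E=5)
step 4: fire T1:  (A=4, B=0, C=1, D=5, E=5) → (A=5, B=1, C=1, D=5, E=3)
step 5: fire T4:  (A=5, B=1, C=1, D=5, E=3) → (A=7, B=0, C=1, D=7, E=3)
step 6: fire T1:  (A=7, B=0, C=1, D=7, E=3) → (A=8, B=1, C=1, D=7, E=1)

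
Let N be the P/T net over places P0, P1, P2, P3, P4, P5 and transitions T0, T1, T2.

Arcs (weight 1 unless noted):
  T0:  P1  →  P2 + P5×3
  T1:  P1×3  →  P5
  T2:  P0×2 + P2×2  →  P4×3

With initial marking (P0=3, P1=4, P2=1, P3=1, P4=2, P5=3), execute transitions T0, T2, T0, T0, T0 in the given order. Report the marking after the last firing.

step 1: fire T0:  (P0=3, P1=4, P2=1, P3=1, P4=2, P5=3) → (P0=3, P1=3, P2=2, P3=1, P4=2, P5=6)
step 2: fire T2:  (P0=3, P1=3, P2=2, P3=1, P4=2, P5=6) → (P0=1, P1=3, P2=0, P3=1, P4=5, P5=6)
step 3: fire T0:  (P0=1, P1=3, P2=0, P3=1, P4=5, P5=6) → (P0=1, P1=2, P2=1, P3=1, P4=5, P5=9)
step 4: fire T0:  (P0=1, P1=2, P2=1, P3=1, P4=5, P5=9) → (P0=1, P1=1, P2=2, P3=1, P4=5, P5=12)
step 5: fire T0:  (P0=1, P1=1, P2=2, P3=1, P4=5, P5=12) → (P0=1, P1=0, P2=3, P3=1, P4=5, P5=15)

(P0=1, P1=0, P2=3, P3=1, P4=5, P5=15)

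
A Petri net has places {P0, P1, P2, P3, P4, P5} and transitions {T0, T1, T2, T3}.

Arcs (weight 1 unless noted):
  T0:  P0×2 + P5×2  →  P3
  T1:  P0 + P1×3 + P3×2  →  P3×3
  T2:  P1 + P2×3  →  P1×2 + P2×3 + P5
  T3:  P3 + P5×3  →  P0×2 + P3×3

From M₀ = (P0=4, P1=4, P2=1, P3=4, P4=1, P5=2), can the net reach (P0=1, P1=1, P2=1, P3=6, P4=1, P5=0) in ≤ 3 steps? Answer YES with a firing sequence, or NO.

step 1: fire T0:  (P0=4, P1=4, P2=1, P3=4, P4=1, P5=2) → (P0=2, P1=4, P2=1, P3=5, P4=1, P5=0)
step 2: fire T1:  (P0=2, P1=4, P2=1, P3=5, P4=1, P5=0) → (P0=1, P1=1, P2=1, P3=6, P4=1, P5=0)

YES — reachable via ⟨T0, T1⟩ (2 firings)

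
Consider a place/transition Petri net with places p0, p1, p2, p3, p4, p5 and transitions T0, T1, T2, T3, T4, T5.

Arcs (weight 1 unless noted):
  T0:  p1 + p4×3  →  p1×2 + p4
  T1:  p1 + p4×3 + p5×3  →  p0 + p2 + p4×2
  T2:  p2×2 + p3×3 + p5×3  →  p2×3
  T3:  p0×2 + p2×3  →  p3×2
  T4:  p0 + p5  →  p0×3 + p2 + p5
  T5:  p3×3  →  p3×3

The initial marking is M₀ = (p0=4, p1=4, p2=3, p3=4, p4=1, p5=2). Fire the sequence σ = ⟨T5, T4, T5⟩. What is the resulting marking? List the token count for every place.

step 1: fire T5:  (p0=4, p1=4, p2=3, p3=4, p4=1, p5=2) → (p0=4, p1=4, p2=3, p3=4, p4=1, p5=2)
step 2: fire T4:  (p0=4, p1=4, p2=3, p3=4, p4=1, p5=2) → (p0=6, p1=4, p2=4, p3=4, p4=1, p5=2)
step 3: fire T5:  (p0=6, p1=4, p2=4, p3=4, p4=1, p5=2) → (p0=6, p1=4, p2=4, p3=4, p4=1, p5=2)

(p0=6, p1=4, p2=4, p3=4, p4=1, p5=2)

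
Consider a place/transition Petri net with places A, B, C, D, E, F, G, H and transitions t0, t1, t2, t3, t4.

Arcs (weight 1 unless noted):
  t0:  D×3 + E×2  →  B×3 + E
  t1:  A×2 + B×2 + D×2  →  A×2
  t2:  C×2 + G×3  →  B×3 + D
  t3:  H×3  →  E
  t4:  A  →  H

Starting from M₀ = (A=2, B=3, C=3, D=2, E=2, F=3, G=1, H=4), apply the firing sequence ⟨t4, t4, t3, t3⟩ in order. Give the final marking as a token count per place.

step 1: fire t4:  (A=2, B=3, C=3, D=2, E=2, F=3, G=1, H=4) → (A=1, B=3, C=3, D=2, E=2, F=3, G=1, H=5)
step 2: fire t4:  (A=1, B=3, C=3, D=2, E=2, F=3, G=1, H=5) → (A=0, B=3, C=3, D=2, E=2, F=3, G=1, H=6)
step 3: fire t3:  (A=0, B=3, C=3, D=2, E=2, F=3, G=1, H=6) → (A=0, B=3, C=3, D=2, E=3, F=3, G=1, H=3)
step 4: fire t3:  (A=0, B=3, C=3, D=2, E=3, F=3, G=1, H=3) → (A=0, B=3, C=3, D=2, E=4, F=3, G=1, H=0)

(A=0, B=3, C=3, D=2, E=4, F=3, G=1, H=0)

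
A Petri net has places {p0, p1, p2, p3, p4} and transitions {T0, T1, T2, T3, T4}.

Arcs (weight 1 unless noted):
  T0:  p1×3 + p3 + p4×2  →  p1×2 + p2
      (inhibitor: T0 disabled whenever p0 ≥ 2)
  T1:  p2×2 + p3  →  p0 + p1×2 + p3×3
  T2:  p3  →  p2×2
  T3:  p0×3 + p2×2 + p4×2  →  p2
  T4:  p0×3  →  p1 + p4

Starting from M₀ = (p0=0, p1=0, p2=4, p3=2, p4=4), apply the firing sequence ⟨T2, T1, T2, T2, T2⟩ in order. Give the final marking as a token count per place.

step 1: fire T2:  (p0=0, p1=0, p2=4, p3=2, p4=4) → (p0=0, p1=0, p2=6, p3=1, p4=4)
step 2: fire T1:  (p0=0, p1=0, p2=6, p3=1, p4=4) → (p0=1, p1=2, p2=4, p3=3, p4=4)
step 3: fire T2:  (p0=1, p1=2, p2=4, p3=3, p4=4) → (p0=1, p1=2, p2=6, p3=2, p4=4)
step 4: fire T2:  (p0=1, p1=2, p2=6, p3=2, p4=4) → (p0=1, p1=2, p2=8, p3=1, p4=4)
step 5: fire T2:  (p0=1, p1=2, p2=8, p3=1, p4=4) → (p0=1, p1=2, p2=10, p3=0, p4=4)

(p0=1, p1=2, p2=10, p3=0, p4=4)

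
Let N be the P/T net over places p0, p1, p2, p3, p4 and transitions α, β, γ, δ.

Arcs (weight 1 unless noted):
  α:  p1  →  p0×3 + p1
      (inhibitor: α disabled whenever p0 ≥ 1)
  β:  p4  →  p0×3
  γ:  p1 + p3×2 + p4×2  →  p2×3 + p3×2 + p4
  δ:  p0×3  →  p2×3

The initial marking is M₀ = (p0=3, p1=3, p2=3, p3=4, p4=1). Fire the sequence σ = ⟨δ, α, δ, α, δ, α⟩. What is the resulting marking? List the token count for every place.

step 1: fire δ:  (p0=3, p1=3, p2=3, p3=4, p4=1) → (p0=0, p1=3, p2=6, p3=4, p4=1)
step 2: fire α:  (p0=0, p1=3, p2=6, p3=4, p4=1) → (p0=3, p1=3, p2=6, p3=4, p4=1)
step 3: fire δ:  (p0=3, p1=3, p2=6, p3=4, p4=1) → (p0=0, p1=3, p2=9, p3=4, p4=1)
step 4: fire α:  (p0=0, p1=3, p2=9, p3=4, p4=1) → (p0=3, p1=3, p2=9, p3=4, p4=1)
step 5: fire δ:  (p0=3, p1=3, p2=9, p3=4, p4=1) → (p0=0, p1=3, p2=12, p3=4, p4=1)
step 6: fire α:  (p0=0, p1=3, p2=12, p3=4, p4=1) → (p0=3, p1=3, p2=12, p3=4, p4=1)

(p0=3, p1=3, p2=12, p3=4, p4=1)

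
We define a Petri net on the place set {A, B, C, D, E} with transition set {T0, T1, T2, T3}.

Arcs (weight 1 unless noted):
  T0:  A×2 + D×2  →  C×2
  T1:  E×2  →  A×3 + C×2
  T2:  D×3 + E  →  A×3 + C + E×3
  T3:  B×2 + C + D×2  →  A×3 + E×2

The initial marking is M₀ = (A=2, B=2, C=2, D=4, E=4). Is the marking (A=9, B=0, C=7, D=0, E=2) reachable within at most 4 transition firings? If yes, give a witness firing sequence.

step 1: fire T0:  (A=2, B=2, C=2, D=4, E=4) → (A=0, B=2, C=4, D=2, E=4)
step 2: fire T1:  (A=0, B=2, C=4, D=2, E=4) → (A=3, B=2, C=6, D=2, E=2)
step 3: fire T1:  (A=3, B=2, C=6, D=2, E=2) → (A=6, B=2, C=8, D=2, E=0)
step 4: fire T3:  (A=6, B=2, C=8, D=2, E=0) → (A=9, B=0, C=7, D=0, E=2)

YES — reachable via ⟨T0, T1, T1, T3⟩ (4 firings)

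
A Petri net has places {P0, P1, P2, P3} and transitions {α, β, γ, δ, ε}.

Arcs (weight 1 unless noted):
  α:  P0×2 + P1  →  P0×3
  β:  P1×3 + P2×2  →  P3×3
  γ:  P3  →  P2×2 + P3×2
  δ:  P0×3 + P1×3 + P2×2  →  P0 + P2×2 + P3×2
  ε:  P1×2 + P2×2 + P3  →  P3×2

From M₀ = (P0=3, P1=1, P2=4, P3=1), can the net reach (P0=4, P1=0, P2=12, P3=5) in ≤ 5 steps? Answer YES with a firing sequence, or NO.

step 1: fire α:  (P0=3, P1=1, P2=4, P3=1) → (P0=4, P1=0, P2=4, P3=1)
step 2: fire γ:  (P0=4, P1=0, P2=4, P3=1) → (P0=4, P1=0, P2=6, P3=2)
step 3: fire γ:  (P0=4, P1=0, P2=6, P3=2) → (P0=4, P1=0, P2=8, P3=3)
step 4: fire γ:  (P0=4, P1=0, P2=8, P3=3) → (P0=4, P1=0, P2=10, P3=4)
step 5: fire γ:  (P0=4, P1=0, P2=10, P3=4) → (P0=4, P1=0, P2=12, P3=5)

YES — reachable via ⟨α, γ, γ, γ, γ⟩ (5 firings)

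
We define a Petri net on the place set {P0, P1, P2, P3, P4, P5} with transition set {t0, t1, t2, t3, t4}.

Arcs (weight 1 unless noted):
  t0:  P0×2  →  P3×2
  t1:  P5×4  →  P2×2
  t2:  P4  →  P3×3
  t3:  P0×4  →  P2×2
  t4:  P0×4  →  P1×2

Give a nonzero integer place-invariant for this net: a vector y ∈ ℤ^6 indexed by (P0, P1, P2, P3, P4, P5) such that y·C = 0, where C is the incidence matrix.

Incidence matrix C (rows=places, cols=transitions):
       t0   t1   t2   t3   t4
   P0  -2    0    0   -4   -4
   P1   0    0    0    0    2
   P2   0    2    0    2    0
   P3   2    0    3    0    0
   P4   0    0   -1    0    0
   P5   0   -4    0    0    0

Candidate y = [1, 2, 2, 1, 3, 1]; check y·C column-wise:
  col t0: 1·-2 + 2·0 + 2·0 + 1·2 + 3·0 + 1·0 = 0
  col t1: 1·0 + 2·0 + 2·2 + 1·0 + 3·0 + 1·-4 = 0
  col t2: 1·0 + 2·0 + 2·0 + 1·3 + 3·-1 + 1·0 = 0
  col t3: 1·-4 + 2·0 + 2·2 + 1·0 + 3·0 + 1·0 = 0
  col t4: 1·-4 + 2·2 + 2·0 + 1·0 + 3·0 + 1·0 = 0

y = (P0:1, P1:2, P2:2, P3:1, P4:3, P5:1)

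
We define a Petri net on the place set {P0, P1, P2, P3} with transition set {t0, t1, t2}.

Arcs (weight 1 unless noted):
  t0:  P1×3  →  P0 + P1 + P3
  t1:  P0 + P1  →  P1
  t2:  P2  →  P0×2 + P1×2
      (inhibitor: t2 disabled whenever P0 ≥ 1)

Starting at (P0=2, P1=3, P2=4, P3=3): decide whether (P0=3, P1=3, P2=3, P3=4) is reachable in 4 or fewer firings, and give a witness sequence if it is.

step 1: fire t1:  (P0=2, P1=3, P2=4, P3=3) → (P0=1, P1=3, P2=4, P3=3)
step 2: fire t1:  (P0=1, P1=3, P2=4, P3=3) → (P0=0, P1=3, P2=4, P3=3)
step 3: fire t2:  (P0=0, P1=3, P2=4, P3=3) → (P0=2, P1=5, P2=3, P3=3)
step 4: fire t0:  (P0=2, P1=5, P2=3, P3=3) → (P0=3, P1=3, P2=3, P3=4)

YES — reachable via ⟨t1, t1, t2, t0⟩ (4 firings)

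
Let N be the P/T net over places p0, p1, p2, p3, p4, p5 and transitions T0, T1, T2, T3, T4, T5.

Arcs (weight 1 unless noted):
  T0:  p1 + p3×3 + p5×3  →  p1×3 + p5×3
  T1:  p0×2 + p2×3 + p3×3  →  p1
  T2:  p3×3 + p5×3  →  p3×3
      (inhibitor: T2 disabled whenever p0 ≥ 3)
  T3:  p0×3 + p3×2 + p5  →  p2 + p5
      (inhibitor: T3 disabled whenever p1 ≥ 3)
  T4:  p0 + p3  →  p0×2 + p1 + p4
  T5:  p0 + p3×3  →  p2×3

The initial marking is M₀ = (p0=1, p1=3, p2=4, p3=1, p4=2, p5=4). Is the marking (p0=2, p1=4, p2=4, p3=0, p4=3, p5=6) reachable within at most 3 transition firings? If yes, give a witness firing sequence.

depth 0: 1 marking
depth 1: 2 markings reached so far
depth 2: 2 markings reached so far
(frontier empty at depth 2; search complete)
target is not among the 2 markings reachable within 3 steps

NO — not reachable within 3 firings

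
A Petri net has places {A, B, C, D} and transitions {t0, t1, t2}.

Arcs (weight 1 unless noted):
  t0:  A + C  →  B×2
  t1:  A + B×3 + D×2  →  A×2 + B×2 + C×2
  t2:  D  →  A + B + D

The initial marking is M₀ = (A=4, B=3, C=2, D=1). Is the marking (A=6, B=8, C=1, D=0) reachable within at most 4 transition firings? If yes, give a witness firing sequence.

depth 0: 1 marking
depth 1: 3 markings reached so far
depth 2: 6 markings reached so far
depth 3: 9 markings reached so far
depth 4: 12 markings reached so far
target is not among the 12 markings reachable within 4 steps

NO — not reachable within 4 firings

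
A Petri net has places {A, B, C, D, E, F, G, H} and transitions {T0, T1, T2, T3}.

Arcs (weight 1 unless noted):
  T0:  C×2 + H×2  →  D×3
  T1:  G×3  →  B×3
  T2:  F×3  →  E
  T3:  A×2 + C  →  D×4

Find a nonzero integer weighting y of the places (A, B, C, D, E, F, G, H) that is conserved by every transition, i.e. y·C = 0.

Incidence matrix C (rows=places, cols=transitions):
       T0   T1   T2   T3
    A   0    0    0   -2
    B   0    3    0    0
    C  -2    0    0   -1
    D   3    0    0    4
    E   0    0    1    0
    F   0    0   -3    0
    G   0   -3    0    0
    H  -2    0    0    0

Candidate y = [5, 0, 6, 4, 0, 0, 0, 0]; check y·C column-wise:
  col T0: 5·0 + 6·-2 + 4·3 + 0·-2 = 0
  col T1: 5·0 + 0·3 + 6·0 + 4·0 + 0·-3 = 0
  col T2: 5·0 + 6·0 + 4·0 + 0·1 + 0·-3 = 0
  col T3: 5·-2 + 6·-1 + 4·4 = 0

y = (A:5, B:0, C:6, D:4, E:0, F:0, G:0, H:0)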